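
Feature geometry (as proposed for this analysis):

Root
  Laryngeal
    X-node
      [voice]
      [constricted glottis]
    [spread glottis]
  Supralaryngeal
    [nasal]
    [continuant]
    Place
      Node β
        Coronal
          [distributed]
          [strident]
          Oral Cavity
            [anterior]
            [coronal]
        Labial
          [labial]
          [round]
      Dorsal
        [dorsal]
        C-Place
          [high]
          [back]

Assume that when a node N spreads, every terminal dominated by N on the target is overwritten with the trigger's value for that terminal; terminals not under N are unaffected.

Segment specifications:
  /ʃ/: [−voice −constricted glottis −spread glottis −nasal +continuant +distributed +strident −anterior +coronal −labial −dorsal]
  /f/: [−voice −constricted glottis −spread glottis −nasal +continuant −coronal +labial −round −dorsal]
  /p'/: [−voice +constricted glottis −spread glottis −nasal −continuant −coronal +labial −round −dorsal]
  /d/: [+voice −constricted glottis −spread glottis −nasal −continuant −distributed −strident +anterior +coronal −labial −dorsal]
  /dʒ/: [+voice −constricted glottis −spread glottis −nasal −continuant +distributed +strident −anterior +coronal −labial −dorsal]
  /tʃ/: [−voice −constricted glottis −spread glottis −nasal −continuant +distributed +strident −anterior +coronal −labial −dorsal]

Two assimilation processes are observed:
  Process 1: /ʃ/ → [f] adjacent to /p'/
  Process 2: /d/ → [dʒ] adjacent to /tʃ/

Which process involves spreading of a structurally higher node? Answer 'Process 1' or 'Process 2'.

In Process 1, [labial], [round], [coronal], [anterior], [distributed], [strident] change, so the minimal spreading node is Node β at depth 3.
In Process 2, [anterior], [distributed], [strident] change, so the minimal spreading node is Coronal at depth 4.
Node β is closer to Root than Coronal, so Process 1 spreads the higher node.

Process 1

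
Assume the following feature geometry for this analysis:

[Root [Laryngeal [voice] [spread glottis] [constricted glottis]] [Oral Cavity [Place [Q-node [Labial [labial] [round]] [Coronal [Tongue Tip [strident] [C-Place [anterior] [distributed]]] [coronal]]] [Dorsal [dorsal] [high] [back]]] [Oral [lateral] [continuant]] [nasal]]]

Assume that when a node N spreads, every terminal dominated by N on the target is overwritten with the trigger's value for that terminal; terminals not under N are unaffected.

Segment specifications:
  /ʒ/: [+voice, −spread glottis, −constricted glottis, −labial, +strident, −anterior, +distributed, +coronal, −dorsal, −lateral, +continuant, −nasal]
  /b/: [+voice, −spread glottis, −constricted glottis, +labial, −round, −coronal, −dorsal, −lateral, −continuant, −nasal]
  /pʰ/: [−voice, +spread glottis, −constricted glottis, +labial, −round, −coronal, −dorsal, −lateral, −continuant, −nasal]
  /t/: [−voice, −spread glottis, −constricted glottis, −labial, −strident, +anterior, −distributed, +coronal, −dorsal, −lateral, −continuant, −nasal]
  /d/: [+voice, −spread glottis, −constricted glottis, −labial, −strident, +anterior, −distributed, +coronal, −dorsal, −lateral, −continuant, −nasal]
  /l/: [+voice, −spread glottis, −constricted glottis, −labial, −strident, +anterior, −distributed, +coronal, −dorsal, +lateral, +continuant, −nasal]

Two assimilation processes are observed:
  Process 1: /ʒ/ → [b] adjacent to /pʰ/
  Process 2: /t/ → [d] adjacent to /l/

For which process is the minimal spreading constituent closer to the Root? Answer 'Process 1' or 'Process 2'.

Process 1

Process 1: the features that change are [continuant], [labial], [round], [coronal], [anterior], [distributed], [strident]; the minimal node is Oral Cavity (depth 1).
In Process 2, [voice] changes, so the minimal spreading node is [voice] at depth 2.
Depth 1 < depth 2; Process 1 involves the structurally higher constituent Oral Cavity.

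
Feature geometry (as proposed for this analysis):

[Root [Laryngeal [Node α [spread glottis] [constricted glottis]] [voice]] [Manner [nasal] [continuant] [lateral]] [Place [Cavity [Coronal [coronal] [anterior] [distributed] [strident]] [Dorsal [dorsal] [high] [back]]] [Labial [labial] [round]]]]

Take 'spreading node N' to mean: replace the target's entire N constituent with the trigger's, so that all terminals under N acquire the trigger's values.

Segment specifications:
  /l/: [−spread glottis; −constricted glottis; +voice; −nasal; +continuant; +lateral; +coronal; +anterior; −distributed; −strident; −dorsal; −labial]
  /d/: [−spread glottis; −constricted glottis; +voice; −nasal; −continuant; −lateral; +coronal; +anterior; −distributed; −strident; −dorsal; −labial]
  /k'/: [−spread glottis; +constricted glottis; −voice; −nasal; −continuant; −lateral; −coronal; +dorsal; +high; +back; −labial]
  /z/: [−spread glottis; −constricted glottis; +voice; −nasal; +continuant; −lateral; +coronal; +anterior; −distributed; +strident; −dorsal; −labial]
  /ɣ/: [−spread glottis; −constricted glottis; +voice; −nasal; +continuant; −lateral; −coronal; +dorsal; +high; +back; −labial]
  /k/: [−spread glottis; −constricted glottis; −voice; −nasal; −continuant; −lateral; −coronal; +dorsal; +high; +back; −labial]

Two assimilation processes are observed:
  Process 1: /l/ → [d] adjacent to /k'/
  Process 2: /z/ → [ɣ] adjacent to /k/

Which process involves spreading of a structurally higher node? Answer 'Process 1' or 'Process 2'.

Process 1: the features that change are [continuant], [lateral]; the minimal node is Manner (depth 1).
Process 2 alters [coronal], [anterior], [distributed], [strident], [dorsal], [high], [back]; the lowest common ancestor is Cavity (depth 2 from Root).
Depth 1 < depth 2; Process 1 involves the structurally higher constituent Manner.

Process 1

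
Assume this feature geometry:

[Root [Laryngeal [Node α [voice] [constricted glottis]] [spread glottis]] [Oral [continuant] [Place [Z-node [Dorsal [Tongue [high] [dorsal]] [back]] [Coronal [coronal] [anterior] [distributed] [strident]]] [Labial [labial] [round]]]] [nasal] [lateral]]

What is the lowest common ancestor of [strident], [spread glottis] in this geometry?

[strident] is immediately dominated by Coronal.
[spread glottis] is immediately dominated by Laryngeal.
These paths first converge at Root; no daughter of Root dominates all 2 features, so Root is the minimal constituent.

Root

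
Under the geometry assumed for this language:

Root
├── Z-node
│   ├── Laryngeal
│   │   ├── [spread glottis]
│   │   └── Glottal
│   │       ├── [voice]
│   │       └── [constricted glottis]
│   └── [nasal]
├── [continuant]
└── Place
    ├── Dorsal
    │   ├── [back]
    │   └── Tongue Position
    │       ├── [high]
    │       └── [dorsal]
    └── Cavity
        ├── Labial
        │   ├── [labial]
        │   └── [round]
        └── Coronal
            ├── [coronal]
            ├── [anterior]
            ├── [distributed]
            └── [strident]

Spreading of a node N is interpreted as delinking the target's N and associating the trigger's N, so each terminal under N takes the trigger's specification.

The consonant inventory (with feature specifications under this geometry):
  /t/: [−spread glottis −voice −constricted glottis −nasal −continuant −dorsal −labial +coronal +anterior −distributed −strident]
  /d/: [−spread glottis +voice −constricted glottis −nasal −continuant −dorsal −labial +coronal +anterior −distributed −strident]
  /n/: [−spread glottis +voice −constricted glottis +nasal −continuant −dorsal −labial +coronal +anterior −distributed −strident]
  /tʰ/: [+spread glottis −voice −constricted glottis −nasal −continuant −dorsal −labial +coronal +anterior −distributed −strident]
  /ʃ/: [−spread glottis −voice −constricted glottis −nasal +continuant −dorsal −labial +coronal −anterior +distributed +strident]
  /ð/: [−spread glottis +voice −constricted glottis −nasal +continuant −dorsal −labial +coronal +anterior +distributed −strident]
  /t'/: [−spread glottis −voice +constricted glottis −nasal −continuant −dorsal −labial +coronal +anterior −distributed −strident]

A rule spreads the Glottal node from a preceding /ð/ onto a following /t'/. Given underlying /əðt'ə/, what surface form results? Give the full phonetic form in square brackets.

[əðdə]

The Glottal node dominates the terminals [voice], [constricted glottis].
After delinking /t'/'s Glottal and linking /ð/'s, the affected terminals become [+voice], [−constricted glottis]; [spread glottis], [nasal], [continuant], … (outside Glottal) are retained from /t'/.
This feature bundle is that of [d], so /əðt'ə/ surfaces as [əðdə].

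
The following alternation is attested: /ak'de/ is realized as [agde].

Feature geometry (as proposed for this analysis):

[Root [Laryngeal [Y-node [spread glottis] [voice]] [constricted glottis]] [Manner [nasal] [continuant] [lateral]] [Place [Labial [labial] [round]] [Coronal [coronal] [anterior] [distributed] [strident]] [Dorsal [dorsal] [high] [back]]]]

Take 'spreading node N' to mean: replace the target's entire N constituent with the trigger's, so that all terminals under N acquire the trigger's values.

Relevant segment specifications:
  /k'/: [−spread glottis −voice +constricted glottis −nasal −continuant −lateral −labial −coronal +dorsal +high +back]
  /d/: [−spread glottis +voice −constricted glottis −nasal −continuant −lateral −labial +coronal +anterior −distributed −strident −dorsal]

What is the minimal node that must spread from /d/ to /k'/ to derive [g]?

Laryngeal

/k'/ and [g] differ in [voice], [constricted glottis]; every other specified feature is identical.
Tracing each changed feature up the tree, the paths first meet at Laryngeal; any lower node misses at least one of them.
If Laryngeal spreads, every terminal under it takes /d/'s value, producing [g] as observed.
Had Root spread, [coronal], [dorsal] would have taken /d/'s values; they stay as in /k'/, confirming the spreading constituent is exactly Laryngeal.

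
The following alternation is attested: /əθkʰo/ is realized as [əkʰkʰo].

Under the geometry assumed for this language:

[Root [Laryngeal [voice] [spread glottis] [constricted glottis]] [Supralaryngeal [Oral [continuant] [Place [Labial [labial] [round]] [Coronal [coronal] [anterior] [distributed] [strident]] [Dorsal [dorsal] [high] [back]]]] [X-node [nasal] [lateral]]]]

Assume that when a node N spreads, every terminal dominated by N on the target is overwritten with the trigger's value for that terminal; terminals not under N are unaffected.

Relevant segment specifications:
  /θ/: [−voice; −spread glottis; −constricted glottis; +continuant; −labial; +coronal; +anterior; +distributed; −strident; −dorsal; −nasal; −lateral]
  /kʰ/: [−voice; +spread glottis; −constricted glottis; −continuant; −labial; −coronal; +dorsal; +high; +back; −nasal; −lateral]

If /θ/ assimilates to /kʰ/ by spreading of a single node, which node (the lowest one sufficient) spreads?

Root

/θ/ and [kʰ] differ in [spread glottis], [continuant], [coronal], [anterior], [distributed], [strident], [dorsal], [high], [back]; every other specified feature is identical.
The smallest constituent containing every changed terminal is Root — each of its daughters lacks at least one of the affected features.
Delinking /θ/'s Root and associating /kʰ/'s Root gives precisely the feature bundle of [kʰ].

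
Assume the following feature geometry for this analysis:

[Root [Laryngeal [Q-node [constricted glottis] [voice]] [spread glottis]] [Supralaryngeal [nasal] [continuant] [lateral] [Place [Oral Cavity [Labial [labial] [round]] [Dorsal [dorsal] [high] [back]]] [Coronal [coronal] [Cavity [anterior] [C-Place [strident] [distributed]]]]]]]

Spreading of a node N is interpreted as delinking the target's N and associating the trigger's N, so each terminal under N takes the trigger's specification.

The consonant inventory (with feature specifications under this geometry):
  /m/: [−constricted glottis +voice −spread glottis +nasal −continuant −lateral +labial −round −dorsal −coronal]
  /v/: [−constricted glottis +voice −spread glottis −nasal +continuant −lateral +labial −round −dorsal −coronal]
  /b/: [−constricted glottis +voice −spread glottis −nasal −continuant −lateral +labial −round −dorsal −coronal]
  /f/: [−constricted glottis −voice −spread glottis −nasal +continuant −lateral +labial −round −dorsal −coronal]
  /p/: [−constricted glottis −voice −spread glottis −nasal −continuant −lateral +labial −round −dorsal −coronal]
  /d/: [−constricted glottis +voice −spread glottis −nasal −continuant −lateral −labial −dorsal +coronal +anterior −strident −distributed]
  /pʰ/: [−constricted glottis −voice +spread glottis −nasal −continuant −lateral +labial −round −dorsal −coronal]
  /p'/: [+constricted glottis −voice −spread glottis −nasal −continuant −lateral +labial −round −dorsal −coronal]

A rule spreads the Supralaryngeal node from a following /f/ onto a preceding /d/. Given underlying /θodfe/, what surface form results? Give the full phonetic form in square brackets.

The Supralaryngeal node dominates the terminals [nasal], [continuant], [lateral], [labial], [round], [dorsal], [high], [back], [coronal], [anterior], [strident], [distributed].
The target acquires /f/'s values for everything under Supralaryngeal — [−nasal], [+continuant], [−lateral], [+labial], [−round], [−dorsal], [−coronal] — while keeping its own [constricted glottis], [voice], [spread glottis].
This feature bundle is that of [v], so /θodfe/ surfaces as [θovfe].

[θovfe]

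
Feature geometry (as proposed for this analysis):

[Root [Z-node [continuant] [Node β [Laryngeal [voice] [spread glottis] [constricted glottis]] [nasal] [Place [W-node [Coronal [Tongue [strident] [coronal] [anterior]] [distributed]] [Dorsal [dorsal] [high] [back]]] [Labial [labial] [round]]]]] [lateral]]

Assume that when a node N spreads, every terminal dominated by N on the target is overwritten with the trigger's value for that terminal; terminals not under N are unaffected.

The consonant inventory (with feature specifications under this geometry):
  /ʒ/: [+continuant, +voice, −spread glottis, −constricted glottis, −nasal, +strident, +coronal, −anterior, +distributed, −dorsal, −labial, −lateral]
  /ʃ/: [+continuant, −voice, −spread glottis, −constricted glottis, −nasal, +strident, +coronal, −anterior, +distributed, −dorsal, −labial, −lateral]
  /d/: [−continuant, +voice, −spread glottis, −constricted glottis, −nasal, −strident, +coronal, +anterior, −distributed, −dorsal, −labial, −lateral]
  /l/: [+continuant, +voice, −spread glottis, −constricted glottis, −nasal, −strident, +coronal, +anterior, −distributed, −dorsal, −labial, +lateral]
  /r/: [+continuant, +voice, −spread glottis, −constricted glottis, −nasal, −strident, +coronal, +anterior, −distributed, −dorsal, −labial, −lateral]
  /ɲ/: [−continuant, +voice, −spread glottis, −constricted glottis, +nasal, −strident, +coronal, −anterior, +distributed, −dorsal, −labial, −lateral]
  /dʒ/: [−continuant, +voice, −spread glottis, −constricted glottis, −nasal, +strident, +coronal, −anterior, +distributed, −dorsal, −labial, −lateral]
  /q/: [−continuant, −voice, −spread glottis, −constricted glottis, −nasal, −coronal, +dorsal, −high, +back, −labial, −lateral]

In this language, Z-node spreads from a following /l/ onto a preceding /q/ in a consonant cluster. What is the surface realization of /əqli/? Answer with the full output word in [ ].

The Z-node node dominates the terminals [continuant], [voice], [spread glottis], [constricted glottis], [nasal], [strident], [coronal], [anterior], [distributed], [dorsal], [high], [back], [labial], [round].
Spreading Z-node from /l/ onto /q/ replaces those values with /l/'s: [+continuant], [+voice], [−spread glottis], [−constricted glottis], [−nasal], [−strident], [+coronal], [+anterior], [−distributed], [−dorsal], [−labial]. Features outside Z-node ([lateral]) stay as in /q/.
This feature bundle is that of [r], so /əqli/ surfaces as [ərli].

[ərli]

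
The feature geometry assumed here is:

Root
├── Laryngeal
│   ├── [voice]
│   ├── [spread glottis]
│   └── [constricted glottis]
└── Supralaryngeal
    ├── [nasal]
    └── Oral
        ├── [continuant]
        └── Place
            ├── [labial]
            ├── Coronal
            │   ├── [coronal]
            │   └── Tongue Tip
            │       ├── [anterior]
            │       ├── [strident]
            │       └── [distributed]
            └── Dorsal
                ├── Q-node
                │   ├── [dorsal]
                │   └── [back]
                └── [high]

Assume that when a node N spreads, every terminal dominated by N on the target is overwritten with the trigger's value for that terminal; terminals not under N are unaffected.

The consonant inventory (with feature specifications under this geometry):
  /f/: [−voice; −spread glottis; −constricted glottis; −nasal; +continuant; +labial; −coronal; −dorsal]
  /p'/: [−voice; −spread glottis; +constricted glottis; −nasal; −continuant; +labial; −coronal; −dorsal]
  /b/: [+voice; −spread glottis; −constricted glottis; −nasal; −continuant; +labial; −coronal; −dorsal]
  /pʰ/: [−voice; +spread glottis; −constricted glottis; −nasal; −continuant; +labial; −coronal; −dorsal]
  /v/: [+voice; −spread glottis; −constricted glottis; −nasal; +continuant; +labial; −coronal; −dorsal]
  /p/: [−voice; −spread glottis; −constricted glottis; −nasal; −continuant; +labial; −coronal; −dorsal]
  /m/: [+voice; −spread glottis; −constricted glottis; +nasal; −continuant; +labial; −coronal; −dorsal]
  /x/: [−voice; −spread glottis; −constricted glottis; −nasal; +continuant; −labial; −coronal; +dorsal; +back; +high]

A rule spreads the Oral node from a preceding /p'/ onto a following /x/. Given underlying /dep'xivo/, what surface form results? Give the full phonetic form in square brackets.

Oral immediately or transitively dominates [continuant], [labial], [coronal], [anterior], [strident], [distributed], [dorsal], [back], [high].
The target acquires /p'/'s values for everything under Oral — [−continuant], [+labial], [−coronal], [−dorsal] — while keeping its own [voice], [spread glottis], [constricted glottis], ….
The resulting bundle matches /p/ in the inventory; substituting it for /x/ gives [dep'pivo].

[dep'pivo]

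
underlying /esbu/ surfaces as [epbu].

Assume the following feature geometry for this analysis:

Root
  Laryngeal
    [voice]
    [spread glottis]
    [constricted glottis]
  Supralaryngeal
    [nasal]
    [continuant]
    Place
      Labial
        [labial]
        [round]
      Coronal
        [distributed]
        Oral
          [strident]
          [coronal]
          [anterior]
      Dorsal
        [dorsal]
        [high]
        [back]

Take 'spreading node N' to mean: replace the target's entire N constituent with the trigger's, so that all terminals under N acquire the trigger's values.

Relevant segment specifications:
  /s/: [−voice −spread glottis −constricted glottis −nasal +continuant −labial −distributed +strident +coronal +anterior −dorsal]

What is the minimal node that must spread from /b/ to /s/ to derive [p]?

/s/ and [p] differ in [continuant], [labial], [round], [coronal], [anterior], [distributed], [strident]; every other specified feature is identical.
These terminals are all dominated by Supralaryngeal, and no proper subconstituent of Supralaryngeal covers them all; Supralaryngeal is their lowest common ancestor.
If Supralaryngeal spreads, every terminal under it takes /b/'s value, producing [p] as observed.
Since [voice] is preserved even though /b/ disagrees there, no node above Supralaryngeal spread.

Supralaryngeal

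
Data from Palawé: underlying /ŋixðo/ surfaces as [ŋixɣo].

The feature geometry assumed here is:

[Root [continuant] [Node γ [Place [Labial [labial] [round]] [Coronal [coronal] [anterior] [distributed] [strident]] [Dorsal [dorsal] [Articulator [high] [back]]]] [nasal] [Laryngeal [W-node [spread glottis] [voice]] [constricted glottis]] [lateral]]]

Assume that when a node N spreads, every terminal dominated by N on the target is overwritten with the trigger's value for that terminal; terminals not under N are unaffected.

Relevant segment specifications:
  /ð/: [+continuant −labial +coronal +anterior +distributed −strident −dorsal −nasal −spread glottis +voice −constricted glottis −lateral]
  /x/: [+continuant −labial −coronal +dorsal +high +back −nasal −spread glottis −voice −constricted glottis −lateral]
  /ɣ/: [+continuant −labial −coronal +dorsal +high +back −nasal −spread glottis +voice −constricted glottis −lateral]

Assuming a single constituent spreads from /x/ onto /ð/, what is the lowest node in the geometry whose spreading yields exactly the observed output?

Feature comparison: [coronal], [anterior], [distributed], [strident], [dorsal], [high], [back] differ between /ð/ and [ɣ]; the remaining terminals match.
These terminals are all dominated by Place, and no proper subconstituent of Place covers them all; Place is their lowest common ancestor.
If Place spreads, every terminal under it takes /x/'s value, producing [ɣ] as observed.
[voice] — on which /x/ differs from /ð/ — is unchanged, so neither Node γ nor anything higher can have spread; the constituent is no larger than Place.

Place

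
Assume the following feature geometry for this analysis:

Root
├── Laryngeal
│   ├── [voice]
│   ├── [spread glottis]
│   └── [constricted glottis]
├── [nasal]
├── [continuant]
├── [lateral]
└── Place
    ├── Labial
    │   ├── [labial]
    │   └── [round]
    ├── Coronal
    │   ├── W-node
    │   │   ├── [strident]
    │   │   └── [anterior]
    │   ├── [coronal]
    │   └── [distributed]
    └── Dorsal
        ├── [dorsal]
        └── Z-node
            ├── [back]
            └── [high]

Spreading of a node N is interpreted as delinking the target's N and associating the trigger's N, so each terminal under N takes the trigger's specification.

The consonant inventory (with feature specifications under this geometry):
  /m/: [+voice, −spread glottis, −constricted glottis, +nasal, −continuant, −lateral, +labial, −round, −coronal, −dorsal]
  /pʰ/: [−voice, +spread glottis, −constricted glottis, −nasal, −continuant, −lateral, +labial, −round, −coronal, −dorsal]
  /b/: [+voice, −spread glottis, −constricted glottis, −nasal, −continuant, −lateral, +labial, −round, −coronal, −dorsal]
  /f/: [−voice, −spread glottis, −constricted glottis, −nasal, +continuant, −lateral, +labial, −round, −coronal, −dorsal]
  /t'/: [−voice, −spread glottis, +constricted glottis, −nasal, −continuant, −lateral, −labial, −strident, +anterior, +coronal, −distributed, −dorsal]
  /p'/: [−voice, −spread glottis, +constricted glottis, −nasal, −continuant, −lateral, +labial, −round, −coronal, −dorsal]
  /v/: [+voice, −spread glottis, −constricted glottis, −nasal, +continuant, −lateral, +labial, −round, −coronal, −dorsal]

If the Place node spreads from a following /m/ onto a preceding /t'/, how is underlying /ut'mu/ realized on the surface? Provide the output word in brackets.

[up'mu]

Place immediately or transitively dominates [labial], [round], [strident], [anterior], [coronal], [distributed], [dorsal], [back], [high].
Spreading Place from /m/ onto /t'/ replaces those values with /m/'s: [+labial], [−round], [−coronal], [−dorsal]. Features outside Place ([voice], [spread glottis], [constricted glottis], …) stay as in /t'/.
Among the inventory, only /p'/ has exactly this specification, giving the surface form [up'mu].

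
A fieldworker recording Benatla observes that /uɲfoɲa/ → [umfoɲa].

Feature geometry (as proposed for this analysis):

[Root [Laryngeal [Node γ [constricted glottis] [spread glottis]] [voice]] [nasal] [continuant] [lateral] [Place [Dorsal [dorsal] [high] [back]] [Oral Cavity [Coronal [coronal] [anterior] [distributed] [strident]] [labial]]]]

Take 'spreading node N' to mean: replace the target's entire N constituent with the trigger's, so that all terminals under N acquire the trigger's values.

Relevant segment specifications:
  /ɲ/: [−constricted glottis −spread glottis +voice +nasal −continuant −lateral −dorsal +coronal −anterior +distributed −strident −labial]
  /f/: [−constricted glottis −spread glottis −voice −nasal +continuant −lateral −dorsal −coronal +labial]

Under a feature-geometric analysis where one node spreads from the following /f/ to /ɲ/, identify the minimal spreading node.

Feature comparison: [labial], [coronal], [anterior], [distributed], [strident] differ between /ɲ/ and [m]; the remaining terminals match.
In this geometry the lowest node dominating all of them is Oral Cavity: every daughter of Oral Cavity dominates only a proper subset, so no lower node suffices.
Spreading Oral Cavity from /f/ overwrites each of those terminals with /f/'s values, yielding exactly [m].
Features on which the two segments disagree outside Oral Cavity, such as [voice], [continuant], are unchanged — nothing dominating them spread, and Oral Cavity is the minimal sufficient constituent.

Oral Cavity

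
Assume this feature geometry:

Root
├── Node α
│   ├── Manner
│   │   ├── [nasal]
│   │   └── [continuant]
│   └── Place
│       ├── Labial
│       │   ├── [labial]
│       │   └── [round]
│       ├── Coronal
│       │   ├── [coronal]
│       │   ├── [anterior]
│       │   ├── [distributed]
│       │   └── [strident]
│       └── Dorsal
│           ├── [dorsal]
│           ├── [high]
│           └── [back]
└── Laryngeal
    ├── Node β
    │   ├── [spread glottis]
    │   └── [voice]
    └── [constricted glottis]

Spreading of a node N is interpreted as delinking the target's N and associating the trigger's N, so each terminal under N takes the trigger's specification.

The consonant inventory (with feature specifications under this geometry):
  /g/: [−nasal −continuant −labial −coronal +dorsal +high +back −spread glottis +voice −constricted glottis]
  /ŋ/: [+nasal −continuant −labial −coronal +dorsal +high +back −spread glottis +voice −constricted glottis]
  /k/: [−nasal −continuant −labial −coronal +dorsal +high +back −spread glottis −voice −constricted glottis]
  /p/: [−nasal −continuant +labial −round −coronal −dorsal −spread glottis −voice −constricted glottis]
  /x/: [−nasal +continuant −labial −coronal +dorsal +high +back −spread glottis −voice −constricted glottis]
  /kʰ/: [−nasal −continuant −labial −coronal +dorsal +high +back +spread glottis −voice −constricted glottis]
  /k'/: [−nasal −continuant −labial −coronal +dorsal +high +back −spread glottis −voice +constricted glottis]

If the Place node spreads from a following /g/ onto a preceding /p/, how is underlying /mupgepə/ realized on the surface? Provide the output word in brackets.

[mukgepə]

Place immediately or transitively dominates [labial], [round], [coronal], [anterior], [distributed], [strident], [dorsal], [high], [back].
The target acquires /g/'s values for everything under Place — [−labial], [−coronal], [+dorsal], [+high], [+back] — while keeping its own [nasal], [continuant], [spread glottis], ….
The resulting bundle matches /k/ in the inventory; substituting it for /p/ gives [mukgepə].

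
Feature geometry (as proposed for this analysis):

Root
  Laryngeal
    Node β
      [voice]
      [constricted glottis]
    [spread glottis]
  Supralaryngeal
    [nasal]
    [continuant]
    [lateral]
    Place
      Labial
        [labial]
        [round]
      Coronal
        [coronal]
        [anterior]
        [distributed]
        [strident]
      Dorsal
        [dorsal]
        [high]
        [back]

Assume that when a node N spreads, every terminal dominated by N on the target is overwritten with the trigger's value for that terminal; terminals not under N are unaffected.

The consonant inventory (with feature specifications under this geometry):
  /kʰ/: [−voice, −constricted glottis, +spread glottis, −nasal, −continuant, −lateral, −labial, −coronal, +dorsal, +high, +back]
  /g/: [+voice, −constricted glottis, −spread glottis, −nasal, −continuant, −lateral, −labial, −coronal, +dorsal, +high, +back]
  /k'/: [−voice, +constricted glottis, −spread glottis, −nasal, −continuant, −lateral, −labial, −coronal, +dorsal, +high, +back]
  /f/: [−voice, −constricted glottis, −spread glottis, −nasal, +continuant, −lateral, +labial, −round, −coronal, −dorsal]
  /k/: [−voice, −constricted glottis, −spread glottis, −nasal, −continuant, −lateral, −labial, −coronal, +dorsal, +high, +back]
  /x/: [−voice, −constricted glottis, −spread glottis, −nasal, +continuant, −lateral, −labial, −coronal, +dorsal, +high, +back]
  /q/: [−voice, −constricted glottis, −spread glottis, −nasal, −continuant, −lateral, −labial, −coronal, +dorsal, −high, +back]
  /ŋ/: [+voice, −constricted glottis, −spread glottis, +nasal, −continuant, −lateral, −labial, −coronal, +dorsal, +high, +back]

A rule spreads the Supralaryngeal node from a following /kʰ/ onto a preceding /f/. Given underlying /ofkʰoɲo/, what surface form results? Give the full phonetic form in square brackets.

[okkʰoɲo]

The Supralaryngeal node dominates the terminals [nasal], [continuant], [lateral], [labial], [round], [coronal], [anterior], [distributed], [strident], [dorsal], [high], [back].
After delinking /f/'s Supralaryngeal and linking /kʰ/'s, the affected terminals become [−nasal], [−continuant], [−lateral], [−labial], [−coronal], [+dorsal], [+high], [+back]; [voice], [constricted glottis], [spread glottis] (outside Supralaryngeal) are retained from /f/.
Among the inventory, only /k/ has exactly this specification, giving the surface form [okkʰoɲo].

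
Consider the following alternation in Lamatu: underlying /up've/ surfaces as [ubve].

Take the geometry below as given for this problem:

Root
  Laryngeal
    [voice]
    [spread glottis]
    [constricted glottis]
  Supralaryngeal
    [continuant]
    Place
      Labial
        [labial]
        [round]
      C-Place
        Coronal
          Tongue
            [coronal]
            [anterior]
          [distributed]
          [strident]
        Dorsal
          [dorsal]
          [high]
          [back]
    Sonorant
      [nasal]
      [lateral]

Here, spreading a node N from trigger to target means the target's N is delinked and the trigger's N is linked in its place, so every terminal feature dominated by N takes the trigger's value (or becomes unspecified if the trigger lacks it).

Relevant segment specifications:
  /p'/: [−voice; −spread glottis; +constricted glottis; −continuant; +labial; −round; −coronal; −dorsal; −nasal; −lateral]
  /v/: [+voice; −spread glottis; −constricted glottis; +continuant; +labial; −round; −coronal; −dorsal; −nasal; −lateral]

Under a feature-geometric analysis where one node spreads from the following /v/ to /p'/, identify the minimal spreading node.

Laryngeal

/p'/ and [b] differ in [voice], [constricted glottis]; every other specified feature is identical.
Tracing each changed feature up the tree, the paths first meet at Laryngeal; any lower node misses at least one of them.
Delinking /p'/'s Laryngeal and associating /v/'s Laryngeal gives precisely the feature bundle of [b].
Since [continuant] is preserved even though /v/ disagrees there, no node above Laryngeal spread.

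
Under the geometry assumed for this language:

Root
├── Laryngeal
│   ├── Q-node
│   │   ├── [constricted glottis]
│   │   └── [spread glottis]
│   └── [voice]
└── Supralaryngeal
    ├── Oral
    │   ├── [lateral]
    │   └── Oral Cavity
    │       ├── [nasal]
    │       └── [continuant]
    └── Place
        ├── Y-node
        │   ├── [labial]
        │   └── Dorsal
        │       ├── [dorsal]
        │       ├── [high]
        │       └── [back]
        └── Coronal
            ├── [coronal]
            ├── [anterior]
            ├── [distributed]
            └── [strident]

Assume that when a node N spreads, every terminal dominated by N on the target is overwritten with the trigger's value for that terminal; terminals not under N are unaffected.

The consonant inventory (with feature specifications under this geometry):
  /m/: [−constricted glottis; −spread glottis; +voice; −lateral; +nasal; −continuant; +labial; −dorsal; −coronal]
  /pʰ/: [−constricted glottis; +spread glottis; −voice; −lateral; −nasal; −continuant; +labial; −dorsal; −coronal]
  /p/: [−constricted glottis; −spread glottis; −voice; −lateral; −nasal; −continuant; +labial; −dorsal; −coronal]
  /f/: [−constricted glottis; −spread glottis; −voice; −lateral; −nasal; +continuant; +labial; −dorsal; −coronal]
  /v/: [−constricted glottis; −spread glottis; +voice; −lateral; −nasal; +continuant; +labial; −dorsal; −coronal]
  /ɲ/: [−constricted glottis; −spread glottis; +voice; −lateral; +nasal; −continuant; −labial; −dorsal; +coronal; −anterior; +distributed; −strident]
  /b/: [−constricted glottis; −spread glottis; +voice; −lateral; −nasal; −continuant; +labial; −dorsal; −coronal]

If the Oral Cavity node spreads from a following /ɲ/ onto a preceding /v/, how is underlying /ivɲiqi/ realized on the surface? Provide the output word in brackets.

Terminals under Oral Cavity in this geometry: [nasal], [continuant].
After delinking /v/'s Oral Cavity and linking /ɲ/'s, the affected terminals become [+nasal], [−continuant]; [constricted glottis], [spread glottis], [voice], … (outside Oral Cavity) are retained from /v/.
Among the inventory, only /m/ has exactly this specification, giving the surface form [imɲiqi].

[imɲiqi]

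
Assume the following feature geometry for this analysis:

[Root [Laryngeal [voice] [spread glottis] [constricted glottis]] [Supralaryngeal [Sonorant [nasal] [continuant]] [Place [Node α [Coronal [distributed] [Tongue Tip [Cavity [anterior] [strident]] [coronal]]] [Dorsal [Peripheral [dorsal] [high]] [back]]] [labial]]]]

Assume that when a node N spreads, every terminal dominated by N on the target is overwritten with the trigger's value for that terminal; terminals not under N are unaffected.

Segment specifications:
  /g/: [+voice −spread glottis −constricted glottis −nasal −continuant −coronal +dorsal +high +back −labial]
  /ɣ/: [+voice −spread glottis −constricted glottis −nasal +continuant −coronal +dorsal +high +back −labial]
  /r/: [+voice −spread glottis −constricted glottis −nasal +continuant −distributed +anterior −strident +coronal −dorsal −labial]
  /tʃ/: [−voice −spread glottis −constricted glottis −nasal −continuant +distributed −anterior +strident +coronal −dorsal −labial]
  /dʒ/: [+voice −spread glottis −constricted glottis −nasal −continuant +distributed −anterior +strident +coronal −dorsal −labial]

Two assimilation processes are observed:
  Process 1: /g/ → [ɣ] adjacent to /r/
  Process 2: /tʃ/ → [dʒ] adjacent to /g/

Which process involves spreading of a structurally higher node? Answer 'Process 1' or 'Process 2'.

In Process 1, [continuant] changes, so the minimal spreading node is [continuant] at depth 3.
Process 2 alters [voice]; the lowest dominating node is [voice] (depth 2 from Root).
[voice] (depth 2) sits above [continuant] (depth 3), making Process 2 the one with the higher spreading node.

Process 2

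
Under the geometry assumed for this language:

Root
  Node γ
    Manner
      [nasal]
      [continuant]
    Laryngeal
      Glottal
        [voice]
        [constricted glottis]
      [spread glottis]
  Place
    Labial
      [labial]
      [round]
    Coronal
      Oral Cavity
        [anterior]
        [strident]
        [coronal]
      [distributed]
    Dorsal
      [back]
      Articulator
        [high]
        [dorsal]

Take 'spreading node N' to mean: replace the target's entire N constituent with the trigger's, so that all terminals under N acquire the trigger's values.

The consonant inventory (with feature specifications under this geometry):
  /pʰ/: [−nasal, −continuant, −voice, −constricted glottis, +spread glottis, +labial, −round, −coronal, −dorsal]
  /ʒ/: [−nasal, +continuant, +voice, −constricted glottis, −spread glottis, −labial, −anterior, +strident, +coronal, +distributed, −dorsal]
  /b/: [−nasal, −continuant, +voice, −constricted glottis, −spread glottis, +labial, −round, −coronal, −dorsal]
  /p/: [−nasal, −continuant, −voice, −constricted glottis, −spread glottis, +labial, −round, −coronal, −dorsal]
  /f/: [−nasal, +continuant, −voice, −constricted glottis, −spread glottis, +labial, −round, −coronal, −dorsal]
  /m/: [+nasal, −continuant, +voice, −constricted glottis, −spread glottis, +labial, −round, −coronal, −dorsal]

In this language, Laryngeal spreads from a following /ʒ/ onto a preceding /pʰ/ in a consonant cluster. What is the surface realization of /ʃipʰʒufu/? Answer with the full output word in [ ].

Laryngeal immediately or transitively dominates [voice], [constricted glottis], [spread glottis].
After delinking /pʰ/'s Laryngeal and linking /ʒ/'s, the affected terminals become [+voice], [−constricted glottis], [−spread glottis]; [nasal], [continuant], [labial], … (outside Laryngeal) are retained from /pʰ/.
This feature bundle is that of [b], so /ʃipʰʒufu/ surfaces as [ʃibʒufu].

[ʃibʒufu]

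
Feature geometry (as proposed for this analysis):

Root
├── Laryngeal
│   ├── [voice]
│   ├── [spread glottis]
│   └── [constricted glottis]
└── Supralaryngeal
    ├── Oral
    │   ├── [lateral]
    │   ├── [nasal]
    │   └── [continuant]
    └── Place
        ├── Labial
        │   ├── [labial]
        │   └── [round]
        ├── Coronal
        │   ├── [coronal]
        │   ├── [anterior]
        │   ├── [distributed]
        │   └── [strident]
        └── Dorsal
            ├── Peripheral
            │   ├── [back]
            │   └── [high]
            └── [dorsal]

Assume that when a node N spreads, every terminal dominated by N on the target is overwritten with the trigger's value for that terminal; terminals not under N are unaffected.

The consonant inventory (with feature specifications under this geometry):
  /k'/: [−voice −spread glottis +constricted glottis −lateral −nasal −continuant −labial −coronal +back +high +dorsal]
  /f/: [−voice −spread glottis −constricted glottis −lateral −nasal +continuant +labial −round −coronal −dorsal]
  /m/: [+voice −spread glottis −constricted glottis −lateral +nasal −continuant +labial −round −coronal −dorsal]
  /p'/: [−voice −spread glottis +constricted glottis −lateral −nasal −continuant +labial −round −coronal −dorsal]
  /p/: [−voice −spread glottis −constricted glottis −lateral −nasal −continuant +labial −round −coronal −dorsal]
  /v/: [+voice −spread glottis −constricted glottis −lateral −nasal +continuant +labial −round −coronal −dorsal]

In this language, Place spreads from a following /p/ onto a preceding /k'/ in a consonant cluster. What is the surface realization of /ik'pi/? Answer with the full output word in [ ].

[ip'pi]

Terminals under Place in this geometry: [labial], [round], [coronal], [anterior], [distributed], [strident], [back], [high], [dorsal].
Spreading Place from /p/ onto /k'/ replaces those values with /p/'s: [+labial], [−round], [−coronal], [−dorsal]. Features outside Place ([voice], [spread glottis], [constricted glottis], …) stay as in /k'/.
Among the inventory, only /p'/ has exactly this specification, giving the surface form [ip'pi].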